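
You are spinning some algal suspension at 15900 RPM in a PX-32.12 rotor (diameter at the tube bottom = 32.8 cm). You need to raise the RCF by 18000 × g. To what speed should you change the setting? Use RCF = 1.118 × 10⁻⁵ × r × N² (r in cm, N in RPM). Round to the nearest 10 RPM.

r = 32.8 / 2 = 16.4 cm
Current RCF = 1.118 × 10⁻⁵ × 16.4 × (15900)² = 1.118 × 10⁻⁵ × 16.4 × 252,810,000 ≈ 46,353.2 × g
Target RCF = 46,353.2 + 18,000 = 64,353.2 × g
N² = 64,353.2 / (18.3352 × 10⁻⁵) = 350,981,718
N ≈ √350,981,718 ≈ 18,734.5

≈ 18730 RPM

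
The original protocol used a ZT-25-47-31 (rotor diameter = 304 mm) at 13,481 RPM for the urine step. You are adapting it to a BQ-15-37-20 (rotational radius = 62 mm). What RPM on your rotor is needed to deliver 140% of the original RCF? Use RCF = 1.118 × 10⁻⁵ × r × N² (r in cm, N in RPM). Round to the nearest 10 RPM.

≈ 24980 RPM

Original rotor: r = 304 mm / 2 = 152 mm = 15.2 cm
RCF_original = 1.118 × 10⁻⁵ × 15.2 × (13481)² = 1.118 × 10⁻⁵ × 15.2 × 181,737,361 ≈ 30,883.7 × g
Target RCF = 1.4 × 30,883.7 ≈ 43,237.2 × g
Your rotor: r = 62 mm = 6.2 cm
43,237.2 = 1.118 × 10⁻⁵ × 6.2 × N²
N² = 43,237.2 / (6.9316 × 10⁻⁵) = 623,769,404
N ≈ √623,769,404 ≈ 24,975.4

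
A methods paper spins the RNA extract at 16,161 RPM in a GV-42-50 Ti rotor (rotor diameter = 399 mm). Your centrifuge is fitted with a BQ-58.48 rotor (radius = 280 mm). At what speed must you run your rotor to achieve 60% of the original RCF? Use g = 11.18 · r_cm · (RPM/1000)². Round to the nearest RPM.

≈ 10567 RPM

Original rotor: r = 399 mm / 2 = 199.5 mm = 19.95 cm
RCF = 11.18 × r × (N/1000)²
RCF_original = 11.18 × 19.95 × (16.161)² = 11.18 × 19.95 × 261.177921 ≈ 58,253.4 × g
Target RCF = 0.6 × 58,253.4 ≈ 34,952 × g
Your rotor: r = 280 mm = 28.0 cm
34,952 = 11.18 × 28 × (N/1000)²
(N/1000)² = 34,952 / 313.04 = 111.6535
N = 1000 × √111.6535 ≈ 10,566.6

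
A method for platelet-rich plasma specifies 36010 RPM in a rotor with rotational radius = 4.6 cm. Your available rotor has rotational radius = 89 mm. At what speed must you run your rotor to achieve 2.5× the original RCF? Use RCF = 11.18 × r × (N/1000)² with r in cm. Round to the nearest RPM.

40933 RPM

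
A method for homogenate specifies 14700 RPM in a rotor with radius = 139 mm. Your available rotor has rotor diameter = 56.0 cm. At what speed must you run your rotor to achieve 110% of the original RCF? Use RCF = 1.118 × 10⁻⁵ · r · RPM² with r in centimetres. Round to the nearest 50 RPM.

Original rotor: r = 139 mm = 13.9 cm
RCF_original = 1.118 × 10⁻⁵ × 13.9 × (14700)² = 1.118 × 10⁻⁵ × 13.9 × 216,090,000 ≈ 33,580.8 × g
Target RCF = 1.1 × 33,580.8 ≈ 36,938.9 × g
Your rotor: r = 56.0 / 2 = 28 cm
36,938.9 = 1.118 × 10⁻⁵ × 28 × N²
N² = 36,938.9 / (31.304 × 10⁻⁵) = 118,000,575
N ≈ √118,000,575 ≈ 10,862.8

10850 RPM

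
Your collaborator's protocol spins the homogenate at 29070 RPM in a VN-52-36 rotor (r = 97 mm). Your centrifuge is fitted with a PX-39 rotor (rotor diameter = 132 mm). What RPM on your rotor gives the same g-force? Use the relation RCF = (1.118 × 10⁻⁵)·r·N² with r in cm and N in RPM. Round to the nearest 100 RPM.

35200 RPM

Original rotor: r = 97 mm = 9.7 cm
RCF_original = 1.118 × 10⁻⁵ × 9.7 × (29070)² = 1.118 × 10⁻⁵ × 9.7 × 845,064,900 ≈ 91,643.9 × g
Your rotor: r = 132 mm / 2 = 66 mm = 6.6 cm
91,643.9 = 1.118 × 10⁻⁵ × 6.6 × N²
N² = 91,643.9 / (7.3788 × 10⁻⁵) = 1,241,989,212
N ≈ √1,241,989,212 ≈ 35,241.9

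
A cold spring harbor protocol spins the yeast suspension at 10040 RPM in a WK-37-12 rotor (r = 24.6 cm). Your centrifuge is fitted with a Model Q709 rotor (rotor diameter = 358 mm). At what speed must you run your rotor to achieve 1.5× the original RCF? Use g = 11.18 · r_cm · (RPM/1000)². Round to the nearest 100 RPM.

≈ 14400 RPM

RCF = 11.18 × r × (N/1000)²
RCF_original = 11.18 × 24.6 × (10.04)² = 11.18 × 24.6 × 100.8016 ≈ 27,723.3 × g
Target RCF = 1.5 × 27,723.3 ≈ 41,584.9 × g
Your rotor: r = 358 mm / 2 = 179 mm = 17.9 cm
41,584.9 = 11.18 × 17.9 × (N/1000)²
(N/1000)² = 41,584.9 / 200.122 = 207.7977
N = 1000 × √207.7977 ≈ 14,415.2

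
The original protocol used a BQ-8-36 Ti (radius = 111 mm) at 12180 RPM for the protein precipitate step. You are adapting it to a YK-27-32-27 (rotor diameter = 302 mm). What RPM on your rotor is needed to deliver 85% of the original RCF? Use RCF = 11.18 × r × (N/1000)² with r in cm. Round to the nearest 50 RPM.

9650 RPM

Original rotor: r = 111 mm = 11.1 cm
RCF = 11.18 × r × (N/1000)²
RCF_original = 11.18 × 11.1 × (12.18)² = 11.18 × 11.1 × 148.3524 ≈ 18,410.2 × g
Target RCF = 0.85 × 18,410.2 ≈ 15,648.7 × g
Your rotor: r = 302 mm / 2 = 151 mm = 15.1 cm
15,648.7 = 11.18 × 15.1 × (N/1000)²
(N/1000)² = 15,648.7 / 168.818 = 92.69568
N = 1000 × √92.69568 ≈ 9,627.9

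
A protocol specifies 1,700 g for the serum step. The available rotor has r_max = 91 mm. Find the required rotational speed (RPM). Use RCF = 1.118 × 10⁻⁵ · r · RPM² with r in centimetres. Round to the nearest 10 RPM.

N ≈ 4090 RPM

r = 91 mm = 9.1 cm
1,700 = 1.118 × 10⁻⁵ × 9.1 × N²
N² = 1,700 / (10.1738 × 10⁻⁵) = 16,709,587
N ≈ √16,709,587 ≈ 4,087.7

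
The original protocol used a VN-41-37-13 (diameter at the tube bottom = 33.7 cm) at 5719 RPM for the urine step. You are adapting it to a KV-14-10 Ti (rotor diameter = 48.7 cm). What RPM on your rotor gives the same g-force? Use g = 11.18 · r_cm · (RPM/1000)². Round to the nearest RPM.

4757 RPM

Original rotor: r = 33.7 / 2 = 16.85 cm
RCF_original = 11.18 × 16.85 × (5.719)² = 11.18 × 16.85 × 32.706961 ≈ 6,161.4 × g
Your rotor: r = 48.7 / 2 = 24.35 cm
6,161.4 = 11.18 × 24.35 × (N/1000)²
(N/1000)² = 6,161.4 / 272.233 = 22.63282
N = 1000 × √22.63282 ≈ 4,757.4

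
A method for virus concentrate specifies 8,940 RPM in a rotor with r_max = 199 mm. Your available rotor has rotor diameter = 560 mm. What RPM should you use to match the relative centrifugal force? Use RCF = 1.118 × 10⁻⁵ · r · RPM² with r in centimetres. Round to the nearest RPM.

Original rotor: r = 199 mm = 19.9 cm
RCF_original = 1.118 × 10⁻⁵ × 19.9 × (8940)² = 1.118 × 10⁻⁵ × 19.9 × 79,923,600 ≈ 17,781.6 × g
Your rotor: r = 560 mm / 2 = 280 mm = 28 cm
17,781.6 = 1.118 × 10⁻⁵ × 28 × N²
N² = 17,781.6 / (31.304 × 10⁻⁵) = 56,802,964
N ≈ √56,802,964 ≈ 7,536.8

≈ 7537 RPM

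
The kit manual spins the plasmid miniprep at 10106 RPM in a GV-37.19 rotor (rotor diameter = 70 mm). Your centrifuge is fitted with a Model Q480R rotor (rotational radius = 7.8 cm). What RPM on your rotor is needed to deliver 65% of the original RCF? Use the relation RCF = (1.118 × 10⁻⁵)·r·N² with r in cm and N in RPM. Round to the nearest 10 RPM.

Original rotor: r = 70 mm / 2 = 35 mm = 3.5 cm
RCF = 1.118 × 10⁻⁵ × r × N²
RCF_original = 1.118 × 10⁻⁵ × 3.5 × (10106)² = 1.118 × 10⁻⁵ × 3.5 × 102,131,236 ≈ 3,996.4 × g
Target RCF = 0.65 × 3,996.4 ≈ 2,597.7 × g
2,597.7 = 1.118 × 10⁻⁵ × 7.8 × N²
N² = 2,597.7 / (8.7204 × 10⁻⁵) = 29,788,771
N ≈ √29,788,771 ≈ 5,457.9

5460 RPM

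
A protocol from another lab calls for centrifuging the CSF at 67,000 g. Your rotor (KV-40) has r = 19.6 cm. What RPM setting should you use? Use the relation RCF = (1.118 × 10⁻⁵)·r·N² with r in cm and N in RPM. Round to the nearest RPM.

67,000 = 1.118 × 10⁻⁵ × 19.6 × N²
N² = 67,000 / (21.9128 × 10⁻⁵) = 305,757,366
N ≈ √305,757,366 ≈ 17,485.9

≈ 17486 RPM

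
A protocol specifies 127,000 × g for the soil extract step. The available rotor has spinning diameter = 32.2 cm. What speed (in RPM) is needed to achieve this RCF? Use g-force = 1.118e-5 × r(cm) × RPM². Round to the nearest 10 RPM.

N ≈ 26560 RPM

r = 32.2 / 2 = 16.1 cm
RCF = 1.118 × 10⁻⁵ × r × N²
127,000 = 1.118 × 10⁻⁵ × 16.1 × N²
N² = 127,000 / (17.9998 × 10⁻⁵) = 705,563,395
N ≈ √705,563,395 ≈ 26,562.4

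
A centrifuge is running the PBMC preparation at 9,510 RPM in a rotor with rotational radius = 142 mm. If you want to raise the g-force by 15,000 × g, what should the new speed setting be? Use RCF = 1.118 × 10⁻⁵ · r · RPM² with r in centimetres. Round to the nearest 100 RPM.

N₂ ≈ 13600 RPM

r = 142 mm = 14.2 cm
Current RCF = 1.118 × 10⁻⁵ × 14.2 × (9510)² = 1.118 × 10⁻⁵ × 14.2 × 90,440,100 ≈ 14,357.9 × g
Target RCF = 14,357.9 + 15,000 = 29,357.9 × g
N² = 29,357.9 / (15.8756 × 10⁻⁵) = 184,924,664
N ≈ √184,924,664 ≈ 13,598.7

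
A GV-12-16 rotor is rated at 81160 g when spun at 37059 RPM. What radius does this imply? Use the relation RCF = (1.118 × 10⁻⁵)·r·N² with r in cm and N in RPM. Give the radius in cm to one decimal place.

r ≈ 5.3 cm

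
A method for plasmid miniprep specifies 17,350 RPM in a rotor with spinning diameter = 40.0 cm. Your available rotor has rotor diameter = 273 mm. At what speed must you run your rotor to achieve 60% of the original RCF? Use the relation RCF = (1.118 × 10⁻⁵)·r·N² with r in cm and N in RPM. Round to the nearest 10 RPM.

≈ 16270 RPM

Original rotor: r = 40.0 / 2 = 20 cm
RCF_original = 1.118 × 10⁻⁵ × 20 × (17350)² = 1.118 × 10⁻⁵ × 20 × 301,022,500 ≈ 67,308.6 × g
Target RCF = 0.6 × 67,308.6 ≈ 40,385.2 × g
Your rotor: r = 273 mm / 2 = 136.5 mm = 13.65 cm
40,385.2 = 1.118 × 10⁻⁵ × 13.65 × N²
N² = 40,385.2 / (15.2607 × 10⁻⁵) = 264,635,305
N ≈ √264,635,305 ≈ 16,267.6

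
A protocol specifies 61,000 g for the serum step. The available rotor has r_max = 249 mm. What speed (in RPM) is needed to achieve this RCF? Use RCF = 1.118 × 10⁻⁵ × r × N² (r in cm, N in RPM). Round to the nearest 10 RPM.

r = 249 mm = 24.9 cm
RCF = 1.118 × 10⁻⁵ × r × N²
61,000 = 1.118 × 10⁻⁵ × 24.9 × N²
N² = 61,000 / (27.8382 × 10⁻⁵) = 219,123,363
N ≈ √219,123,363 ≈ 14,802.8

≈ 14800 RPM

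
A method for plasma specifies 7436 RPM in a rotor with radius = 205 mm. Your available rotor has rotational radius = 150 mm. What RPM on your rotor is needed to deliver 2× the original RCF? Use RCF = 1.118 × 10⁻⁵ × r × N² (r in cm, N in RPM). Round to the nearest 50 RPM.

≈ 12300 RPM

Original rotor: r = 205 mm = 20.5 cm
RCF_original = 1.118 × 10⁻⁵ × 20.5 × (7436)² = 1.118 × 10⁻⁵ × 20.5 × 55,294,096 ≈ 12,672.9 × g
Target RCF = 2 × 12,672.9 ≈ 25,345.8 × g
Your rotor: r = 150 mm = 15.0 cm
25,345.8 = 1.118 × 10⁻⁵ × 15 × N²
N² = 25,345.8 / (16.77 × 10⁻⁵) = 151,137,746
N ≈ √151,137,746 ≈ 12,293.8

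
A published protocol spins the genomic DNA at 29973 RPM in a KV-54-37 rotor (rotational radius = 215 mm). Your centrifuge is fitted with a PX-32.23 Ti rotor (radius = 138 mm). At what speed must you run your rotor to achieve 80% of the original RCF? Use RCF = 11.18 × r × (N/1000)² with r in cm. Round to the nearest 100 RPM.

33500 RPM

Original rotor: r = 215 mm = 21.5 cm
RCF = 11.18 × r × (N/1000)²
RCF_original = 11.18 × 21.5 × (29.973)² = 11.18 × 21.5 × 898.380729 ≈ 215,943.8 × g
Target RCF = 0.8 × 215,943.8 ≈ 172,755 × g
Your rotor: r = 138 mm = 13.8 cm
172,755 = 11.18 × 13.8 × (N/1000)²
(N/1000)² = 172,755 / 154.284 = 1119.721
N = 1000 × √1119.721 ≈ 33,462.2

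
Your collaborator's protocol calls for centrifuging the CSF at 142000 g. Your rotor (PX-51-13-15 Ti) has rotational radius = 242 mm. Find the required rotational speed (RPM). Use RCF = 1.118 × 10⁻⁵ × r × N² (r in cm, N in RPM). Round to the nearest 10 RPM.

r = 242 mm = 24.2 cm
142,000 = 1.118 × 10⁻⁵ × 24.2 × N²
N² = 142,000 / (27.0556 × 10⁻⁵) = 524,845,134
N ≈ √524,845,134 ≈ 22,909.5

≈ 22910 RPM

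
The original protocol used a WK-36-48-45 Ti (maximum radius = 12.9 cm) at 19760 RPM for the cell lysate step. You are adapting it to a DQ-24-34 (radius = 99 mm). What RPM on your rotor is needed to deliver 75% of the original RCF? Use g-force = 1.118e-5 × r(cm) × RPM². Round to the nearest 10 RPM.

RCF_original = 1.118 × 10⁻⁵ × 12.9 × (19760)² = 1.118 × 10⁻⁵ × 12.9 × 390,457,600 ≈ 56,312.6 × g
Target RCF = 0.75 × 56,312.6 ≈ 42,234.4 × g
Your rotor: r = 99 mm = 9.9 cm
42,234.4 = 1.118 × 10⁻⁵ × 9.9 × N²
N² = 42,234.4 / (11.0682 × 10⁻⁵) = 381,583,275
N ≈ √381,583,275 ≈ 19,534.2

≈ 19530 RPM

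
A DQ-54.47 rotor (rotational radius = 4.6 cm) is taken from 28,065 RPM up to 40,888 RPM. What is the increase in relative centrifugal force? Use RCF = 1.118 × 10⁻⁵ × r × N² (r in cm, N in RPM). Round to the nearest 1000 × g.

RCF₁ = 1.118 × 10⁻⁵ × 4.6 × (28065)² = 1.118 × 10⁻⁵ × 4.6 × 787,644,225 ≈ 40,507 × g
RCF₂ = 1.118 × 10⁻⁵ × 4.6 × (40888)² = 1.118 × 10⁻⁵ × 4.6 × 1,671,828,544 ≈ 85,978.8 × g
Increase = 85,978.8 − 40,507 = 45,471.8

≈ 45000 ×g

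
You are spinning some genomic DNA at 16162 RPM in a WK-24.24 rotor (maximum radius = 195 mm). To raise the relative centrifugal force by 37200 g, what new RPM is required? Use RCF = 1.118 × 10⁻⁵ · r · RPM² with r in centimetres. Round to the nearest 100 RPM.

r = 195 mm = 19.5 cm
Current RCF = 1.118 × 10⁻⁵ × 19.5 × (16162)² = 1.118 × 10⁻⁵ × 19.5 × 261,210,244 ≈ 56,946.4 × g
Target RCF = 56,946.4 + 37,200 = 94,146.4 × g
N² = 94,146.4 / (21.801 × 10⁻⁵) = 431,844,411
N ≈ √431,844,411 ≈ 20,780.9

≈ 20800 RPM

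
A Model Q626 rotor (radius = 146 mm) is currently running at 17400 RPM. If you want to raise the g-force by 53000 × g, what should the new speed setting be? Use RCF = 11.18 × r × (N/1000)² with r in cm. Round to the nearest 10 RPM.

≈ 25050 RPM

r = 146 mm = 14.6 cm
Current RCF = 11.18 × 14.6 × (17.4)² = 11.18 × 14.6 × 302.76 ≈ 49,418.9 × g
Target RCF = 49,418.9 + 53,000 = 102,418.9 × g
(N/1000)² = 102,418.9 / 163.228 = 627.4591
N = 1000 × √627.4591 ≈ 25,049.1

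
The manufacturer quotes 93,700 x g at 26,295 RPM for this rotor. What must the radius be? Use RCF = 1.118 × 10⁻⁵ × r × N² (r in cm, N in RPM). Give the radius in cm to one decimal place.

93700 = 1.118 × 10⁻⁵ × r × (26295)²
r = 93700 / (1.118 × 10⁻⁵ × 691,427,025) = 93700 / 7730.154 ≈ 12.121 cm

≈ 12.1 cm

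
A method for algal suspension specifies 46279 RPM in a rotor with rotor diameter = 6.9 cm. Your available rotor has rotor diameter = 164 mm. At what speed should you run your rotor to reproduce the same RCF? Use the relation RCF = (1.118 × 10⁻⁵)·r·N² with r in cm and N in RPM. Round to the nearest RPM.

30018 RPM

Original rotor: r = 6.9 / 2 = 3.45 cm
RCF_original = 1.118 × 10⁻⁵ × 3.45 × (46279)² = 1.118 × 10⁻⁵ × 3.45 × 2,141,745,841 ≈ 82,609.3 × g
Your rotor: r = 164 mm / 2 = 82 mm = 8.2 cm
82,609.3 = 1.118 × 10⁻⁵ × 8.2 × N²
N² = 82,609.3 / (9.1676 × 10⁻⁵) = 901,100,615
N ≈ √901,100,615 ≈ 30,018.3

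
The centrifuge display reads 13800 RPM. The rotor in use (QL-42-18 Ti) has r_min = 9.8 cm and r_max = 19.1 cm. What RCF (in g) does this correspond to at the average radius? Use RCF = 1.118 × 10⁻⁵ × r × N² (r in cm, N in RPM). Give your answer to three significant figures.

30800 g

r_avg = (9.8 + 19.1) / 2 = 14.45 cm
RCF = 1.118 × 10⁻⁵ × 14.45 × (13800)² = 1.118 × 10⁻⁵ × 14.45 × 190,440,000 ≈ 30,765.8 × g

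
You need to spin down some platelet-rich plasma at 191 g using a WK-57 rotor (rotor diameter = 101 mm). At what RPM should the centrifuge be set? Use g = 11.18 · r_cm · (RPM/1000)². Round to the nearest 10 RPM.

N ≈ 1840 RPM

r = 101 mm / 2 = 50.5 mm = 5.05 cm
191 = 11.18 × 5.05 × (N/1000)²
(N/1000)² = 191 / 56.459 = 3.382986
N = 1000 × √3.382986 ≈ 1,839.3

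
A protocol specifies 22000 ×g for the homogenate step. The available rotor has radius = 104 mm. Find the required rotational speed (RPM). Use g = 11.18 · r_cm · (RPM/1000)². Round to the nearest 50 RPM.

r = 104 mm = 10.4 cm
22,000 = 11.18 × 10.4 × (N/1000)²
(N/1000)² = 22,000 / 116.272 = 189.2115
N = 1000 × √189.2115 ≈ 13,755.4

≈ 13750 RPM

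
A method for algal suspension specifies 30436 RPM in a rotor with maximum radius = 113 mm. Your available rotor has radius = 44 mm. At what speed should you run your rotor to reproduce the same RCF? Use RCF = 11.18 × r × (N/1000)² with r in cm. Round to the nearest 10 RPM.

≈ 48780 RPM

Original rotor: r = 113 mm = 11.3 cm
RCF = 11.18 × r × (N/1000)²
RCF_original = 11.18 × 11.3 × (30.436)² = 11.18 × 11.3 × 926.350096 ≈ 117,029.5 × g
Your rotor: r = 44 mm = 4.4 cm
117,029.5 = 11.18 × 4.4 × (N/1000)²
(N/1000)² = 117,029.5 / 49.192 = 2379.035
N = 1000 × √2379.035 ≈ 48,775.4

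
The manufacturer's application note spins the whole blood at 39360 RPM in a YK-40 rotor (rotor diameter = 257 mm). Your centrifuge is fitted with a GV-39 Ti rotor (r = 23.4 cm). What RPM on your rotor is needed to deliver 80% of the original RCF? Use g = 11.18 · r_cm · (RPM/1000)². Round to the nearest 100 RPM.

Original rotor: r = 257 mm / 2 = 128.5 mm = 12.85 cm
RCF_original = 11.18 × 12.85 × (39.36)² = 11.18 × 12.85 × 1,549.2096 ≈ 222,564.1 × g
Target RCF = 0.8 × 222,564.1 ≈ 178,051.3 × g
178,051.3 = 11.18 × 23.4 × (N/1000)²
(N/1000)² = 178,051.3 / 261.612 = 680.593
N = 1000 × √680.593 ≈ 26,088.2

26100 RPM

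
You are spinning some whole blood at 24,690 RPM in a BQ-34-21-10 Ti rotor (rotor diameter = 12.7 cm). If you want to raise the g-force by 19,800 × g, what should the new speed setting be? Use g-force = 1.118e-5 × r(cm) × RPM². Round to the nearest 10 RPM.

N₂ ≈ 29810 RPM

r = 12.7 / 2 = 6.35 cm
Current RCF = 1.118 × 10⁻⁵ × 6.35 × (24690)² = 1.118 × 10⁻⁵ × 6.35 × 609,596,100 ≈ 43,277.1 × g
Target RCF = 43,277.1 + 19,800 = 63,077.1 × g
N² = 63,077.1 / (7.0993 × 10⁻⁵) = 888,497,457
N ≈ √888,497,457 ≈ 29,807.7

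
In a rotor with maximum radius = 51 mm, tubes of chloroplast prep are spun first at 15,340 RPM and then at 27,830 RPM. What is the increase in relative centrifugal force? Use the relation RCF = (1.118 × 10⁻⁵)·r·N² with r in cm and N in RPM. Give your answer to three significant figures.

r = 51 mm = 5.1 cm
RCF₁ = 1.118 × 10⁻⁵ × 5.1 × (15340)² = 1.118 × 10⁻⁵ × 5.1 × 235,315,600 ≈ 13,417.2 × g
RCF₂ = 1.118 × 10⁻⁵ × 5.1 × (27830)² = 1.118 × 10⁻⁵ × 5.1 × 774,508,900 ≈ 44,160.9 × g
Increase = 44,160.9 − 13,417.2 = 30,743.7

≈ 30700 × g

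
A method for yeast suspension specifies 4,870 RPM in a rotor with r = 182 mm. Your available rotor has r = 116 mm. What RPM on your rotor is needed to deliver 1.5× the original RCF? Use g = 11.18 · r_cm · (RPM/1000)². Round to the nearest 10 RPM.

7470 RPM

Original rotor: r = 182 mm = 18.2 cm
RCF_original = 11.18 × 18.2 × (4.87)² = 11.18 × 18.2 × 23.7169 ≈ 4,825.8 × g
Target RCF = 1.5 × 4,825.8 ≈ 7,238.7 × g
Your rotor: r = 116 mm = 11.6 cm
7,238.7 = 11.18 × 11.6 × (N/1000)²
(N/1000)² = 7,238.7 / 129.688 = 55.81627
N = 1000 × √55.81627 ≈ 7,471.0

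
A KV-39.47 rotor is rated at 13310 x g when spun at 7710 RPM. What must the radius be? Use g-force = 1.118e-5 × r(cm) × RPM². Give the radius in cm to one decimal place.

≈ 20.0 cm

RCF = 1.118 × 10⁻⁵ × r × N²
13310 = 1.118 × 10⁻⁵ × r × (7710)²
r = 13310 / (1.118 × 10⁻⁵ × 59,444,100) = 13310 / 664.585 ≈ 20.028 cm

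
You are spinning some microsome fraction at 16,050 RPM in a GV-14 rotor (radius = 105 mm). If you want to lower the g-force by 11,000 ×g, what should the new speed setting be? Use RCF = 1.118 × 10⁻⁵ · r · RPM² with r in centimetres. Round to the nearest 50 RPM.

≈ 12800 RPM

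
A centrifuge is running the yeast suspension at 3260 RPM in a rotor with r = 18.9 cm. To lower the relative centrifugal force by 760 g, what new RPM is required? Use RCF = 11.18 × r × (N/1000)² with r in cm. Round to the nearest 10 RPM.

≈ 2650 RPM

Current RCF = 11.18 × 18.9 × (3.26)² = 11.18 × 18.9 × 10.6276 ≈ 2,245.6 × g
Target RCF = 2,245.6 − 760 = 1,485.6 × g
(N/1000)² = 1,485.6 / 211.302 = 7.030695
N = 1000 × √7.030695 ≈ 2,651.5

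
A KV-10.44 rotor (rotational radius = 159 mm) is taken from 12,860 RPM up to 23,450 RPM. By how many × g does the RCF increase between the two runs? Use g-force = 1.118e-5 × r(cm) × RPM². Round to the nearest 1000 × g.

r = 159 mm = 15.9 cm
RCF₁ = 1.118 × 10⁻⁵ × 15.9 × (12860)² = 1.118 × 10⁻⁵ × 15.9 × 165,379,600 ≈ 29,398.2 × g
RCF₂ = 1.118 × 10⁻⁵ × 15.9 × (23450)² = 1.118 × 10⁻⁵ × 15.9 × 549,902,500 ≈ 97,751.8 × g
Increase = 97,751.8 − 29,398.2 = 68,353.6

≈ 68000 × g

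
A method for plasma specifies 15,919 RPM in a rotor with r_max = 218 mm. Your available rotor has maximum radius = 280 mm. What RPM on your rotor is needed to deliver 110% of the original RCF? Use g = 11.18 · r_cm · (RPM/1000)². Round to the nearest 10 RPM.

Original rotor: r = 218 mm = 21.8 cm
RCF_original = 11.18 × 21.8 × (15.919)² = 11.18 × 21.8 × 253.414561 ≈ 61,763.2 × g
Target RCF = 1.1 × 61,763.2 ≈ 67,939.5 × g
Your rotor: r = 280 mm = 28.0 cm
67,939.5 = 11.18 × 28 × (N/1000)²
(N/1000)² = 67,939.5 / 313.04 = 217.0314
N = 1000 × √217.0314 ≈ 14,732.0

14730 RPM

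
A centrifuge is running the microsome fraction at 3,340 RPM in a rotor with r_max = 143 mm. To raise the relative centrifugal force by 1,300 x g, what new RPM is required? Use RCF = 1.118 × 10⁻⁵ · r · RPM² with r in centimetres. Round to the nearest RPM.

N₂ ≈ 4392 RPM

r = 143 mm = 14.3 cm
Current RCF = 1.118 × 10⁻⁵ × 14.3 × (3340)² = 1.118 × 10⁻⁵ × 14.3 × 11,155,600 ≈ 1,783.5 × g
Target RCF = 1,783.5 + 1,300 = 3,083.5 × g
N² = 3,083.5 / (15.9874 × 10⁻⁵) = 19,287,064
N ≈ √19,287,064 ≈ 4,391.7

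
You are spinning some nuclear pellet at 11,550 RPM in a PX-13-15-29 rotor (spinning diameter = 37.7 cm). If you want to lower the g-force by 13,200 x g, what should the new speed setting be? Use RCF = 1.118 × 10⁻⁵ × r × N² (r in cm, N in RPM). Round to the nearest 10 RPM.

≈ 8410 RPM

r = 37.7 / 2 = 18.85 cm
Current RCF = 1.118 × 10⁻⁵ × 18.85 × (11550)² = 1.118 × 10⁻⁵ × 18.85 × 133,402,500 ≈ 28,113.6 × g
Target RCF = 28,113.6 − 13,200 = 14,913.6 × g
N² = 14,913.6 / (21.0743 × 10⁻⁵) = 70,766,763
N ≈ √70,766,763 ≈ 8,412.3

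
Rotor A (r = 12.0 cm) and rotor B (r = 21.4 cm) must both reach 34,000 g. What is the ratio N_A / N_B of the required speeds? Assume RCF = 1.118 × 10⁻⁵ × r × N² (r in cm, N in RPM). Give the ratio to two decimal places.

At fixed RCF, N ∝ 1/√r, so N_A/N_B = √(r_B/r_A) = √(21.4/12.0) = √1.783333 = 1.3354.

1.34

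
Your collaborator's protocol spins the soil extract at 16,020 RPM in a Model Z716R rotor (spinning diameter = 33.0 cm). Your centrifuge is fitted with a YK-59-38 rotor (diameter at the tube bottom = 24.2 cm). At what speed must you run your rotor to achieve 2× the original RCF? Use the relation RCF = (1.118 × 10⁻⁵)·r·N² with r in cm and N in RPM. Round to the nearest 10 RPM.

Original rotor: r = 33.0 / 2 = 16.5 cm
RCF_original = 1.118 × 10⁻⁵ × 16.5 × (16020)² = 1.118 × 10⁻⁵ × 16.5 × 256,640,400 ≈ 47,342.5 × g
Target RCF = 2 × 47,342.5 ≈ 94,685 × g
Your rotor: r = 24.2 / 2 = 12.1 cm
94,685 = 1.118 × 10⁻⁵ × 12.1 × N²
N² = 94,685 / (13.5278 × 10⁻⁵) = 699,929,035
N ≈ √699,929,035 ≈ 26,456.2

≈ 26460 RPM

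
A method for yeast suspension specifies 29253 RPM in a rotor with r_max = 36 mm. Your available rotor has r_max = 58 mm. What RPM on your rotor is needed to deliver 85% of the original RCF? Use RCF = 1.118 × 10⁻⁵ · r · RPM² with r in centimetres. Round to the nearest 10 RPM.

Original rotor: r = 36 mm = 3.6 cm
RCF_original = 1.118 × 10⁻⁵ × 3.6 × (29253)² = 1.118 × 10⁻⁵ × 3.6 × 855,738,009 ≈ 34,441.7 × g
Target RCF = 0.85 × 34,441.7 ≈ 29,275.4 × g
Your rotor: r = 58 mm = 5.8 cm
29,275.4 = 1.118 × 10⁻⁵ × 5.8 × N²
N² = 29,275.4 / (6.4844 × 10⁻⁵) = 451,474,308
N ≈ √451,474,308 ≈ 21,247.9

21250 RPM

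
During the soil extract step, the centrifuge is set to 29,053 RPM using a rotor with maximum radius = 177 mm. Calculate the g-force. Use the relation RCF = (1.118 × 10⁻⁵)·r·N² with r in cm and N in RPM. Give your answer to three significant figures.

167000 × g

r = 177 mm = 17.7 cm
RCF = 1.118 × 10⁻⁵ × r × N²
RCF = 1.118 × 10⁻⁵ × 17.7 × (29053)² = 1.118 × 10⁻⁵ × 17.7 × 844,076,809 ≈ 167,031 × g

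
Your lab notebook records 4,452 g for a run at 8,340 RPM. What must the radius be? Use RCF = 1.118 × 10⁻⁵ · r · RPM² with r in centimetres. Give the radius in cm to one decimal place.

≈ 5.7 cm

4452 = 1.118 × 10⁻⁵ × r × (8340)²
r = 4452 / (1.118 × 10⁻⁵ × 69,555,600) = 4452 / 777.6316 ≈ 5.725 cm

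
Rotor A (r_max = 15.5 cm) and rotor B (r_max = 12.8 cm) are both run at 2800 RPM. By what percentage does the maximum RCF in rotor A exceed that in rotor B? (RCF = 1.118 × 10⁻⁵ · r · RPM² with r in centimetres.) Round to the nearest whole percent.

At equal RPM, RCF scales linearly with r: ratio = 15.5 / 12.8 = 1.2109.
So rotor A delivers 21.1% more g-force.

21%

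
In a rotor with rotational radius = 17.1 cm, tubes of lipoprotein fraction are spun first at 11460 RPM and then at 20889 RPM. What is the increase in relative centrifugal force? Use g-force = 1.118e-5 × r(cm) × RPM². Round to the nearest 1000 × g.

RCF₁ = 1.118 × 10⁻⁵ × 17.1 × (11460)² = 1.118 × 10⁻⁵ × 17.1 × 131,331,600 ≈ 25,107.7 × g
RCF₂ = 1.118 × 10⁻⁵ × 17.1 × (20889)² = 1.118 × 10⁻⁵ × 17.1 × 436,350,321 ≈ 83,420.6 × g
Increase = 83,420.6 − 25,107.7 = 58,312.9

58000 × g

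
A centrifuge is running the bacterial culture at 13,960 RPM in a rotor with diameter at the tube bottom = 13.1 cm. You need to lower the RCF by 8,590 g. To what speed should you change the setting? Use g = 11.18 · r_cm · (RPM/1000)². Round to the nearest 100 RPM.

r = 13.1 / 2 = 6.55 cm
Current RCF = 11.18 × 6.55 × (13.96)² = 11.18 × 6.55 × 194.8816 ≈ 14,271 × g
Target RCF = 14,271 − 8,590 = 5,681 × g
(N/1000)² = 5,681 / 73.229 = 77.57855
N = 1000 × √77.57855 ≈ 8,807.9

≈ 8800 RPM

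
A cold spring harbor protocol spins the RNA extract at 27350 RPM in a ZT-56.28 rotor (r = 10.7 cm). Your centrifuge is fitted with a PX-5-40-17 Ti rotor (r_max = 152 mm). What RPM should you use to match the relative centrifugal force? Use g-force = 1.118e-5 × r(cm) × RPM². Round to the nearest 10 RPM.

RCF_original = 1.118 × 10⁻⁵ × 10.7 × (27350)² = 1.118 × 10⁻⁵ × 10.7 × 748,022,500 ≈ 89,482.9 × g
Your rotor: r = 152 mm = 15.2 cm
89,482.9 = 1.118 × 10⁻⁵ × 15.2 × N²
N² = 89,482.9 / (16.9936 × 10⁻⁵) = 526,568,237
N ≈ √526,568,237 ≈ 22,947.1

22950 RPM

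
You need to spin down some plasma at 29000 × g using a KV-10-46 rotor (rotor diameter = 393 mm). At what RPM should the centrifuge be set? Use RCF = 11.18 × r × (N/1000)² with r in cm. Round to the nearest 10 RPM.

11490 RPM

r = 393 mm / 2 = 196.5 mm = 19.65 cm
29,000 = 11.18 × 19.65 × (N/1000)²
(N/1000)² = 29,000 / 219.687 = 132.006
N = 1000 × √132.006 ≈ 11,489.4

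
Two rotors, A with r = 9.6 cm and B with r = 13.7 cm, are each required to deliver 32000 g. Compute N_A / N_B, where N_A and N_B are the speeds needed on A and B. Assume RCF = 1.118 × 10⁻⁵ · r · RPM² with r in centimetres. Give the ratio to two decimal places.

1.19

At fixed RCF, N ∝ 1/√r, so N_A/N_B = √(r_B/r_A) = √(13.7/9.6) = √1.427083 = 1.1946.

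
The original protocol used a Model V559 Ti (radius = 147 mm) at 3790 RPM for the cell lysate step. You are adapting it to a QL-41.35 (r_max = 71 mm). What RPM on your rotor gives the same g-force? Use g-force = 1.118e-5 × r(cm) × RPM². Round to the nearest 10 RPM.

Original rotor: r = 147 mm = 14.7 cm
RCF_original = 1.118 × 10⁻⁵ × 14.7 × (3790)² = 1.118 × 10⁻⁵ × 14.7 × 14,364,100 ≈ 2,360.7 × g
Your rotor: r = 71 mm = 7.1 cm
2,360.7 = 1.118 × 10⁻⁵ × 7.1 × N²
N² = 2,360.7 / (7.9378 × 10⁻⁵) = 29,739,978
N ≈ √29,739,978 ≈ 5,453.4

≈ 5450 RPM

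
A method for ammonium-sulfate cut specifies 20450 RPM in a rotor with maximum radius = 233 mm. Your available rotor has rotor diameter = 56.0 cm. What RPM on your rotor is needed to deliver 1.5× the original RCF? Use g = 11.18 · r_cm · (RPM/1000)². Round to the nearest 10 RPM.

Original rotor: r = 233 mm = 23.3 cm
RCF_original = 11.18 × 23.3 × (20.45)² = 11.18 × 23.3 × 418.2025 ≈ 108,939.2 × g
Target RCF = 1.5 × 108,939.2 ≈ 163,408.8 × g
Your rotor: r = 56.0 / 2 = 28 cm
163,408.8 = 11.18 × 28 × (N/1000)²
(N/1000)² = 163,408.8 / 313.04 = 522.0061
N = 1000 × √522.0061 ≈ 22,847.5

≈ 22850 RPM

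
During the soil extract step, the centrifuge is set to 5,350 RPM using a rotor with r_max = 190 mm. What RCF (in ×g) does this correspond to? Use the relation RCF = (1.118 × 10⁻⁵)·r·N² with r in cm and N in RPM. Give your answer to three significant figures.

RCF ≈ 6080 ×g

r = 190 mm = 19.0 cm
RCF = 1.118 × 10⁻⁵ × 19 × (5350)² = 1.118 × 10⁻⁵ × 19 × 28,622,500 ≈ 6,080 × g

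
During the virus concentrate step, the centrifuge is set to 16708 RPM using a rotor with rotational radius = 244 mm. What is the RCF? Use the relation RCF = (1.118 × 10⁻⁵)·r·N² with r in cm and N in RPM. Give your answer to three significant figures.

76200 x g

r = 244 mm = 24.4 cm
RCF = 1.118 × 10⁻⁵ × 24.4 × (16708)² = 1.118 × 10⁻⁵ × 24.4 × 279,157,264 ≈ 76,151.9 × g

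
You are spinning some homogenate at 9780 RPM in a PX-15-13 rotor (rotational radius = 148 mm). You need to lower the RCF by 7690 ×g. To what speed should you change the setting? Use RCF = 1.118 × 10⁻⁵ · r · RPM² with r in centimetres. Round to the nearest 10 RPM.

≈ 7010 RPM

r = 148 mm = 14.8 cm
Current RCF = 1.118 × 10⁻⁵ × 14.8 × (9780)² = 1.118 × 10⁻⁵ × 14.8 × 95,648,400 ≈ 15,826.4 × g
Target RCF = 15,826.4 − 7,690 = 8,136.4 × g
N² = 8,136.4 / (16.5464 × 10⁻⁵) = 49,173,234
N ≈ √49,173,234 ≈ 7,012.4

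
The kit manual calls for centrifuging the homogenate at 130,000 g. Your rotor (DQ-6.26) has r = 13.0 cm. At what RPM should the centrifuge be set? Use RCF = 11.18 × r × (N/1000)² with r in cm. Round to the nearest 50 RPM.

≈ 29900 RPM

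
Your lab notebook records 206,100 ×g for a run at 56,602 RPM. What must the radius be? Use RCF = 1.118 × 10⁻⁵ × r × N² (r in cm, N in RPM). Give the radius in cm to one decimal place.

5.8 cm

RCF = 1.118 × 10⁻⁵ × r × N²
206100 = 1.118 × 10⁻⁵ × r × (56602)²
r = 206100 / (1.118 × 10⁻⁵ × 3,203,786,404) = 206100 / 35818.33 ≈ 5.754 cm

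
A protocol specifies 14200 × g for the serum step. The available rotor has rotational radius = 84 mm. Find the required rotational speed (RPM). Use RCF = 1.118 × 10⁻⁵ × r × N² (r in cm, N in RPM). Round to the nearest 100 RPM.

≈ 12300 RPM

r = 84 mm = 8.4 cm
RCF = 1.118 × 10⁻⁵ × r × N²
14,200 = 1.118 × 10⁻⁵ × 8.4 × N²
N² = 14,200 / (9.3912 × 10⁻⁵) = 151,205,384
N ≈ √151,205,384 ≈ 12,296.6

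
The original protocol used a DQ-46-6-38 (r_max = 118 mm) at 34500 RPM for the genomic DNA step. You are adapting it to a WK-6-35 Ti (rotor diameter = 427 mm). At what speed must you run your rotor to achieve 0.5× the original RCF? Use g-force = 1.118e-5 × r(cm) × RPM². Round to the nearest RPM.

Original rotor: r = 118 mm = 11.8 cm
RCF_original = 1.118 × 10⁻⁵ × 11.8 × (34500)² = 1.118 × 10⁻⁵ × 11.8 × 1,190,250,000 ≈ 157,022.5 × g
Target RCF = 0.5 × 157,022.5 ≈ 78,511.2 × g
Your rotor: r = 427 mm / 2 = 213.5 mm = 21.35 cm
78,511.2 = 1.118 × 10⁻⁵ × 21.35 × N²
N² = 78,511.2 / (23.8693 × 10⁻⁵) = 328,921,250
N ≈ √328,921,250 ≈ 18,136.2

≈ 18136 RPM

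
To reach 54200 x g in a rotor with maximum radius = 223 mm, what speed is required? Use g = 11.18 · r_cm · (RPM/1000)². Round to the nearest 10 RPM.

r = 223 mm = 22.3 cm
54,200 = 11.18 × 22.3 × (N/1000)²
(N/1000)² = 54,200 / 249.314 = 217.3965
N = 1000 × √217.3965 ≈ 14,744.4

N ≈ 14740 RPM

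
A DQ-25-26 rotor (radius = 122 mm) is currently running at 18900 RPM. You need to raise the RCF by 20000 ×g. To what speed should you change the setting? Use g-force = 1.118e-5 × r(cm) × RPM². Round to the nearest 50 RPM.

22450 RPM

r = 122 mm = 12.2 cm
Current RCF = 1.118 × 10⁻⁵ × 12.2 × (18900)² = 1.118 × 10⁻⁵ × 12.2 × 357,210,000 ≈ 48,722 × g
Target RCF = 48,722 + 20,000 = 68,722 × g
N² = 68,722 / (13.6396 × 10⁻⁵) = 503,841,755
N ≈ √503,841,755 ≈ 22,446.4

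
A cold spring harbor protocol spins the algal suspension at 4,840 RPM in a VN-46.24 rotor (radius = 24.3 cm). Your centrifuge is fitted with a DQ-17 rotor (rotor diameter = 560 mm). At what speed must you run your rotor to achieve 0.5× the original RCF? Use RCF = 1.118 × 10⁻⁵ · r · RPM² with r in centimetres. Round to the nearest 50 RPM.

3200 RPM

RCF_original = 1.118 × 10⁻⁵ × 24.3 × (4840)² = 1.118 × 10⁻⁵ × 24.3 × 23,425,600 ≈ 6,364.1 × g
Target RCF = 0.5 × 6,364.1 ≈ 3,182.1 × g
Your rotor: r = 560 mm / 2 = 280 mm = 28 cm
3,182.1 = 1.118 × 10⁻⁵ × 28 × N²
N² = 3,182.1 / (31.304 × 10⁻⁵) = 10,165,155
N ≈ √10,165,155 ≈ 3,188.3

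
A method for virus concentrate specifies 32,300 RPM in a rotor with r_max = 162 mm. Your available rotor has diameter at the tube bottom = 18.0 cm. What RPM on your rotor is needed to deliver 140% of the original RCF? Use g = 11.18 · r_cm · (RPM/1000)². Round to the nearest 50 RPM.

Original rotor: r = 162 mm = 16.2 cm
RCF = 11.18 × r × (N/1000)²
RCF_original = 11.18 × 16.2 × (32.3)² = 11.18 × 16.2 × 1,043.29 ≈ 188,956.5 × g
Target RCF = 1.4 × 188,956.5 ≈ 264,539.1 × g
Your rotor: r = 18.0 / 2 = 9 cm
264,539.1 = 11.18 × 9 × (N/1000)²
(N/1000)² = 264,539.1 / 100.62 = 2629.091
N = 1000 × √2629.091 ≈ 51,274.7

51250 RPM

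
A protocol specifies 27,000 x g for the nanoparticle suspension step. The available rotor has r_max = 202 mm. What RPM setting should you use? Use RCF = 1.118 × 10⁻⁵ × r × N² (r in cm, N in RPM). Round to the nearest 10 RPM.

10930 RPM

r = 202 mm = 20.2 cm
27,000 = 1.118 × 10⁻⁵ × 20.2 × N²
N² = 27,000 / (22.5836 × 10⁻⁵) = 119,555,784
N ≈ √119,555,784 ≈ 10,934.2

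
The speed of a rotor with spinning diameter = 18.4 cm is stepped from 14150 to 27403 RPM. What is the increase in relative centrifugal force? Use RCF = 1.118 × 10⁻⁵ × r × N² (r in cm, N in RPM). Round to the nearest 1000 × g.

57000 ×g

r = 18.4 / 2 = 9.2 cm
RCF₁ = 1.118 × 10⁻⁵ × 9.2 × (14150)² = 1.118 × 10⁻⁵ × 9.2 × 200,222,500 ≈ 20,594.1 × g
RCF₂ = 1.118 × 10⁻⁵ × 9.2 × (27403)² = 1.118 × 10⁻⁵ × 9.2 × 750,924,409 ≈ 77,237.1 × g
Increase = 77,237.1 − 20,594.1 = 56,643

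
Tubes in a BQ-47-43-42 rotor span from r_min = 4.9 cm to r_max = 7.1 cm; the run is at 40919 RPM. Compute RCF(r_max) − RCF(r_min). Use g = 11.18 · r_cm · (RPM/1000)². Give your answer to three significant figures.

RCF_max = 11.18 × 7.1 × (40.919)² = 11.18 × 7.1 × 1,674.364561 ≈ 132,907.7 × g
RCF_min = 11.18 × 4.9 × (40.919)² = 11.18 × 4.9 × 1,674.364561 ≈ 91,725 × g
ΔRCF = 132,907.7 − 91,725 = 41,182.7

≈ 41200 g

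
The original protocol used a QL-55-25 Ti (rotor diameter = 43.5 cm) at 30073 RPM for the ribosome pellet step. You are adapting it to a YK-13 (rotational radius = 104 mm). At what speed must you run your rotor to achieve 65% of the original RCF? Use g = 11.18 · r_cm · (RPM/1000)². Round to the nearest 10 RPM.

Original rotor: r = 43.5 / 2 = 21.75 cm
RCF_original = 11.18 × 21.75 × (30.073)² = 11.18 × 21.75 × 904.385329 ≈ 219,914.9 × g
Target RCF = 0.65 × 219,914.9 ≈ 142,944.7 × g
Your rotor: r = 104 mm = 10.4 cm
142,944.7 = 11.18 × 10.4 × (N/1000)²
(N/1000)² = 142,944.7 / 116.272 = 1229.399
N = 1000 × √1229.399 ≈ 35,062.8

≈ 35060 RPM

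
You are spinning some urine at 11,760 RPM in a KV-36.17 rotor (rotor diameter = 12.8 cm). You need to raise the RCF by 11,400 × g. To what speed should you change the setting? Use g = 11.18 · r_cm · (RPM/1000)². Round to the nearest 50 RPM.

r = 12.8 / 2 = 6.4 cm
Current RCF = 11.18 × 6.4 × (11.76)² = 11.18 × 6.4 × 138.2976 ≈ 9,895.5 × g
Target RCF = 9,895.5 + 11,400 = 21,295.5 × g
(N/1000)² = 21,295.5 / 71.552 = 297.6227
N = 1000 × √297.6227 ≈ 17,251.7

17250 RPM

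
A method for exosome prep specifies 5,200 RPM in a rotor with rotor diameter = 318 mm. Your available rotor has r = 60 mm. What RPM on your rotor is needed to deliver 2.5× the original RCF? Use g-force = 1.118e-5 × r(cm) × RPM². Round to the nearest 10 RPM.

≈ 13380 RPM

Original rotor: r = 318 mm / 2 = 159 mm = 15.9 cm
RCF = 1.118 × 10⁻⁵ × r × N²
RCF_original = 1.118 × 10⁻⁵ × 15.9 × (5200)² = 1.118 × 10⁻⁵ × 15.9 × 27,040,000 ≈ 4,806.7 × g
Target RCF = 2.5 × 4,806.7 ≈ 12,016.8 × g
Your rotor: r = 60 mm = 6.0 cm
12,016.8 = 1.118 × 10⁻⁵ × 6 × N²
N² = 12,016.8 / (6.708 × 10⁻⁵) = 179,141,324
N ≈ √179,141,324 ≈ 13,384.4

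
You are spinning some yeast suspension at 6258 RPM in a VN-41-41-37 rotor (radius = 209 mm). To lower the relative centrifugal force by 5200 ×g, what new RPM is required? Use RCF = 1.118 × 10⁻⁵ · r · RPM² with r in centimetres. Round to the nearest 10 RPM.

≈ 4110 RPM

r = 209 mm = 20.9 cm
Current RCF = 1.118 × 10⁻⁵ × 20.9 × (6258)² = 1.118 × 10⁻⁵ × 20.9 × 39,162,564 ≈ 9,150.8 × g
Target RCF = 9,150.8 − 5,200 = 3,950.8 × g
N² = 3,950.8 / (23.3662 × 10⁻⁵) = 16,908,184
N ≈ √16,908,184 ≈ 4,112.0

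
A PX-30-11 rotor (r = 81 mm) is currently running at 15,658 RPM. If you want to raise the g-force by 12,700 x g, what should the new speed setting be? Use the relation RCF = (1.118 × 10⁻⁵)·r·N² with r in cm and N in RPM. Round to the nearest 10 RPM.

N₂ ≈ 19630 RPM

r = 81 mm = 8.1 cm
Current RCF = 1.118 × 10⁻⁵ × 8.1 × (15658)² = 1.118 × 10⁻⁵ × 8.1 × 245,172,964 ≈ 22,202.4 × g
Target RCF = 22,202.4 + 12,700 = 34,902.4 × g
N² = 34,902.4 / (9.0558 × 10⁻⁵) = 385,414,872
N ≈ √385,414,872 ≈ 19,632.0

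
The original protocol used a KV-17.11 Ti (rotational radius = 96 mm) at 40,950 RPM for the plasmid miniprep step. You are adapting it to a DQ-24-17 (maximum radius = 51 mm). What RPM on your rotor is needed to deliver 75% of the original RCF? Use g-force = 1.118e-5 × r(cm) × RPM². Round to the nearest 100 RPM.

48700 RPM

Original rotor: r = 96 mm = 9.6 cm
RCF = 1.118 × 10⁻⁵ × r × N²
RCF_original = 1.118 × 10⁻⁵ × 9.6 × (40950)² = 1.118 × 10⁻⁵ × 9.6 × 1,676,902,500 ≈ 179,978.6 × g
Target RCF = 0.75 × 179,978.6 ≈ 134,984 × g
Your rotor: r = 51 mm = 5.1 cm
134,984 = 1.118 × 10⁻⁵ × 5.1 × N²
N² = 134,984 / (5.7018 × 10⁻⁵) = 2,367,392,753
N ≈ √2,367,392,753 ≈ 48,655.9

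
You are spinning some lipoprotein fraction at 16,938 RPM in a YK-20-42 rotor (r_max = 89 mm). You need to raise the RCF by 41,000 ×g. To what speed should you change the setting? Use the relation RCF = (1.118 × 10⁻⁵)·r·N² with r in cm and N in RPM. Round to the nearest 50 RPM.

26450 RPM

r = 89 mm = 8.9 cm
Current RCF = 1.118 × 10⁻⁵ × 8.9 × (16938)² = 1.118 × 10⁻⁵ × 8.9 × 286,895,844 ≈ 28,546.7 × g
Target RCF = 28,546.7 + 41,000 = 69,546.7 × g
N² = 69,546.7 / (9.9502 × 10⁻⁵) = 698,947,760
N ≈ √698,947,760 ≈ 26,437.6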